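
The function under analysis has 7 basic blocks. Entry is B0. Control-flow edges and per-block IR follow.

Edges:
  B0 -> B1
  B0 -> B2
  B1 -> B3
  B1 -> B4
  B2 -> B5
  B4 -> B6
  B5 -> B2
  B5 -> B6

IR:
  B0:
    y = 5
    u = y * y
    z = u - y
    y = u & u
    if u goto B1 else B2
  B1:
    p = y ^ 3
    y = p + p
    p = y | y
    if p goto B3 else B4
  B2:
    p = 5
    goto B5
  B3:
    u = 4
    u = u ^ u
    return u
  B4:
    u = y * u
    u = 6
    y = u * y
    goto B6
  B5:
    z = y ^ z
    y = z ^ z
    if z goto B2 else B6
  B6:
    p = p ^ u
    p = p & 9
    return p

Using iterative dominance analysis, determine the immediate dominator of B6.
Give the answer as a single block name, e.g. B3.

idom tree: B1←B0 B2←B0 B3←B1 B4←B1 B5←B2 B6←B0
Join-block Dom:
  B2: preds {B0,B5}: {B0} ∩ {B0,B2,B5} = {B0}; idom=B0
  B6: preds {B4,B5}: {B0,B1,B4} ∩ {B0,B2,B5} = {B0}; idom=B0

idom(B6) = B0

Answer: B0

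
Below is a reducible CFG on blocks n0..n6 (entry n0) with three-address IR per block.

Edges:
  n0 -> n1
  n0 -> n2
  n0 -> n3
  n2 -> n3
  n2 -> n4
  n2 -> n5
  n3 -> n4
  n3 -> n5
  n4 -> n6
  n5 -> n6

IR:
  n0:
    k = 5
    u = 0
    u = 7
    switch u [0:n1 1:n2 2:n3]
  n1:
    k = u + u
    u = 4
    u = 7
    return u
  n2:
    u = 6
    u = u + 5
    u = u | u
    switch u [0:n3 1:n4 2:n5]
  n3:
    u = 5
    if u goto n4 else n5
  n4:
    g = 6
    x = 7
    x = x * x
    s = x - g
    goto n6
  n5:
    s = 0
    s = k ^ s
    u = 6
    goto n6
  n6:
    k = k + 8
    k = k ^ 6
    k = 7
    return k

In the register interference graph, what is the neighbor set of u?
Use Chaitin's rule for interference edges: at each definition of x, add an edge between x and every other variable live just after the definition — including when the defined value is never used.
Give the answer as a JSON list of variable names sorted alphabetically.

Block summaries:
  n0 def {k,u} use ∅
  n1 def {k,u} use {u}
  n2 def {u} use ∅
  n3 def {u} use ∅
  n4 def {g,s,x} use ∅
  n5 def {s,u} use {k}
  n6 def {k} use {k}

Backward fixpoint:
  n0 li=∅ lo={k,u}
  n1 li={u} lo=∅
  n2 li={k} lo={k}
  n3 li={k} lo={k}
  n4 li={k} lo={k}
  n5 li={k} lo={k}
  n6 li={k} lo=∅

Interference:
  g↔{k,x}
  k↔{g,s,u,x}
  s↔{k}
  u↔{k}
  x↔{g,k}

N(u) = ["k"]

Answer: ["k"]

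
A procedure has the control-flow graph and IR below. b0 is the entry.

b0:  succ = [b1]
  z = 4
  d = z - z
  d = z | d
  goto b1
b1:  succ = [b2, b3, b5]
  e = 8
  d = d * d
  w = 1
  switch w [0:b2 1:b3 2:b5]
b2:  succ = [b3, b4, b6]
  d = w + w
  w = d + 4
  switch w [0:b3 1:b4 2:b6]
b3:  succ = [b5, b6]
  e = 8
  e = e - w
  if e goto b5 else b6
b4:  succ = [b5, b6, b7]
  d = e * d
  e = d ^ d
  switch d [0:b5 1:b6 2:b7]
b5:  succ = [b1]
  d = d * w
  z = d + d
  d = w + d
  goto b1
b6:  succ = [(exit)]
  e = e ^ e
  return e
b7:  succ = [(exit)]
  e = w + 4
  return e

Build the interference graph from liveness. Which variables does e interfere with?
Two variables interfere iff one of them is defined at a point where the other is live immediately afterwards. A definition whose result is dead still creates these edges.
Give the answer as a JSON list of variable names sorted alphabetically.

Block summaries:
  b0 def {d,z} use ∅
  b1 def {d,e,w} use {d}
  b2 def {d,w} use {w}
  b3 def {e} use {w}
  b4 def {d,e} use {d,e}
  b5 def {d,z} use {d,w}
  b6 def {e} use {e}
  b7 def {e} use {w}

Live sets:
  live b0: ∅→{d}
  live b1: {d}→{d,e,w}
  live b2: {e,w}→{d,e,w}
  live b3: {d,w}→{d,e,w}
  live b4: {d,e,w}→{d,e,w}
  live b5: {d,w}→{d}
  live b6: {e}→∅
  live b7: {w}→∅

Interfere edges:
  d↔{e,w,z}
  e↔{d,w}
  w↔{d,e,z}
  z↔{d,w}

N(e) = ["d", "w"]

Answer: ["d", "w"]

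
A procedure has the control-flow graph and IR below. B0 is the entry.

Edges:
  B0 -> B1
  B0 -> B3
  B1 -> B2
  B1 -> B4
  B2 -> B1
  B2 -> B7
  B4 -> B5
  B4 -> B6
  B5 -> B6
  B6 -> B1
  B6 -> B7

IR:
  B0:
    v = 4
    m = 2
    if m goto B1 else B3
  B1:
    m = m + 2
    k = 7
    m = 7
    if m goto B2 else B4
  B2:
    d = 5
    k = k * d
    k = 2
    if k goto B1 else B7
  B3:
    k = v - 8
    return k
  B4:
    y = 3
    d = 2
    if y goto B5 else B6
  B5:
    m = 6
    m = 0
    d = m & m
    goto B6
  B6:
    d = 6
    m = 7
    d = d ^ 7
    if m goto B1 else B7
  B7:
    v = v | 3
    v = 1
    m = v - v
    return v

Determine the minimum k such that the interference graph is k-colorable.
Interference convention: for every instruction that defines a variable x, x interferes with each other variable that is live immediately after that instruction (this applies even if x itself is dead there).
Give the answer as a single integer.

Block summaries:
  B0 def {m,v} use ∅
  B1 def {k,m} use {m}
  B2 def {d,k} use {k}
  B3 def {k} use {v}
  B4 def {d,y} use ∅
  B5 def {d,m} use ∅
  B6 def {d,m} use ∅
  B7 def {m,v} use {v}

Backward fixpoint:
  B0: in=∅ out={m,v}
  B1: in={m,v} out={k,m,v}
  B2: in={k,m,v} out={m,v}
  B3: in={v} out=∅
  B4: in={v} out={v}
  B5: in={v} out={v}
  B6: in={v} out={m,v}
  B7: in={v} out=∅

Interference:
  d↔{k,m,v,y}
  k↔{d,m,v}
  m↔{d,k,v}
  v↔{d,k,m,y}
  y↔{d,v}

Registers:
  clique {d,k,m,v} ⇒ need ≥ 4
  assign d→r0 k→r2 m→r3 v→r1 y→r2 — no edge inside a register ⇒ χ ≤ 4
  χ = 4

Answer: 4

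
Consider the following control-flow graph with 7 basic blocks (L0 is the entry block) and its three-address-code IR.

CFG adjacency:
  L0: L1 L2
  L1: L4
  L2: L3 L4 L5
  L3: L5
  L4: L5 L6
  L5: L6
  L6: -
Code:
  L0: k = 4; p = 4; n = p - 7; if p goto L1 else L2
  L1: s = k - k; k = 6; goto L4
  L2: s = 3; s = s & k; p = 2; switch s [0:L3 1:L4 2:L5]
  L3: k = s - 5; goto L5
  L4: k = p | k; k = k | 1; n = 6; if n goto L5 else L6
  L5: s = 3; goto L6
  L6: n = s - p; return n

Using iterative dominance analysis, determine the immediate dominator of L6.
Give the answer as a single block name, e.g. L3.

idom tree: L1←L0 L2←L0 L3←L2 L4←L0 L5←L0 L6←L0
Join-block Dom:
  L4: preds {L1,L2}: {L0,L1} ∩ {L0,L2} = {L0}; idom=L0
  L5: preds {L2,L3,L4}: {L0,L2} ∩ {L0,L2,L3} ∩ {L0,L4} = {L0}; idom=L0
  L6: preds {L4,L5}: {L0,L4} ∩ {L0,L5} = {L0}; idom=L0

idom(L6) = L0

Answer: L0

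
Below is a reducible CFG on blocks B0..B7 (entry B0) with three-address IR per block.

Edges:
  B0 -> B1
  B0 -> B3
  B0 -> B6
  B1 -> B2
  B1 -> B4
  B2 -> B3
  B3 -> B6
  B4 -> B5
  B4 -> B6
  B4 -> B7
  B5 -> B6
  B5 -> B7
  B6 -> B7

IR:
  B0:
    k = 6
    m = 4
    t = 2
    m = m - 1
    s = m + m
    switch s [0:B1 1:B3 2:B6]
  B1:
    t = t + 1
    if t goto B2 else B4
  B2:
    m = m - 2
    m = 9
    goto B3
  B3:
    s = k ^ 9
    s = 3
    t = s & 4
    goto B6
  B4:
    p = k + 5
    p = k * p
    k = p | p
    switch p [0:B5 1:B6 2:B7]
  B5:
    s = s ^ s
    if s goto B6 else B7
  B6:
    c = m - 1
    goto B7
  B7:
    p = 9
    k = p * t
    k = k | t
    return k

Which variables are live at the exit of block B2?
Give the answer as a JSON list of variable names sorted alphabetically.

Answer: ["k", "m"]

Working:
def/use:
  B0: {k,m,s,t} / ∅
  B1: {t} / {t}
  B2: {m} / {m}
  B3: {s,t} / {k}
  B4: {k,p} / {k}
  B5: {s} / {s}
  B6: {c} / {m}
  B7: {k,p} / {t}

Live sets:
  live B0: ∅→{k,m,s,t}
  live B1: {k,m,s,t}→{k,m,s,t}
  live B2: {k,m}→{k,m}
  live B3: {k,m}→{m,t}
  live B4: {k,m,s,t}→{m,s,t}
  live B5: {m,s,t}→{m,t}
  live B6: {m,t}→{t}
  live B7: {t}→∅

live-out(B2) = ["k", "m"]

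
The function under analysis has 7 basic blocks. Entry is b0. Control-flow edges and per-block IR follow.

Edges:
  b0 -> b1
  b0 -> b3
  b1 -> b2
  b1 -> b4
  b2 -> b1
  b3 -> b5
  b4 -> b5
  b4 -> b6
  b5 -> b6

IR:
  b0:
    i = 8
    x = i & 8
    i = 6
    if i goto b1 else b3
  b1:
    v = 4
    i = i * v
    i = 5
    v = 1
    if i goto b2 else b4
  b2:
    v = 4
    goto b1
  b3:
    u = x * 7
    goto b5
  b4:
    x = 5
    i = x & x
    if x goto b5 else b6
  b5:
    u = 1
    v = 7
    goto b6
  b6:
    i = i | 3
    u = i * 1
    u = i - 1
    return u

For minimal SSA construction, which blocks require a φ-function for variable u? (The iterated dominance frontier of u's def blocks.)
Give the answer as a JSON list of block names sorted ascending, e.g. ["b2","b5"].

idom tree: b1←b0 b2←b1 b3←b0 b4←b1 b5←b0 b6←b0
Dom∩ at merges:
  b1: preds {b0,b2}: {b0} ∩ {b0,b1,b2} = {b0}; idom=b0
  b5: preds {b3,b4}: {b0,b3} ∩ {b0,b1,b4} = {b0}; idom=b0
  b6: preds {b4,b5}: {b0,b1,b4} ∩ {b0,b5} = {b0}; idom=b0

DF derivation:
  join b1 pred b0: · stop@b0
  join b1 pred b2: b2→b1 stop@b0
  join b5 pred b3: b3 stop@b0
  join b5 pred b4: b4→b1 stop@b0
  join b6 pred b4: b4→b1 stop@b0
  join b6 pred b5: b5 stop@b0
  b0 → ∅
  b1 → {b1,b5,b6}
  b2 → {b1}
  b3 → {b5}
  b4 → {b5,b6}
  b5 → {b6}
  b6 → ∅

φ for u: defs {b3,b5,b6}
  DF⁺ = {b5,b6}

Answer: ["b5", "b6"]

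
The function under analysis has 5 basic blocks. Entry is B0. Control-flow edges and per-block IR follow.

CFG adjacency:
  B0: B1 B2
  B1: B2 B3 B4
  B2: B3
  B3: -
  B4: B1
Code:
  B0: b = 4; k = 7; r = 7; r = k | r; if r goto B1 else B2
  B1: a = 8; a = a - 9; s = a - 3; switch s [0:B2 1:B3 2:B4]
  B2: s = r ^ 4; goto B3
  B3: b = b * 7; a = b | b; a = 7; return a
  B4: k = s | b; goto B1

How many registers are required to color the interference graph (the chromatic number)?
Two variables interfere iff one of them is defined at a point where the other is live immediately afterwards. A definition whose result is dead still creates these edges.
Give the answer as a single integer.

Per-block:
  B0: {b,k,r} / ∅
  B1: {a,s} / ∅
  B2: {s} / {r}
  B3: {a,b} / {b}
  B4: {k} / {b,s}

Live sets:
  B0: in=∅ out={b,r}
  B1: in={b,r} out={b,r,s}
  B2: in={b,r} out={b}
  B3: in={b} out=∅
  B4: in={b,r,s} out={b,r}

Interfere edges:
  a — {b,r}
  b — {a,k,r,s}
  k — {b,r}
  r — {a,b,k,s}
  s — {b,r}

Chromatic number:
  {a,b,r} pairwise interfere (3-clique) ⇒ χ ≥ 3
  3-colouring: r0={b}  r1={r}  r2={a,k,s}
  χ = 3

Answer: 3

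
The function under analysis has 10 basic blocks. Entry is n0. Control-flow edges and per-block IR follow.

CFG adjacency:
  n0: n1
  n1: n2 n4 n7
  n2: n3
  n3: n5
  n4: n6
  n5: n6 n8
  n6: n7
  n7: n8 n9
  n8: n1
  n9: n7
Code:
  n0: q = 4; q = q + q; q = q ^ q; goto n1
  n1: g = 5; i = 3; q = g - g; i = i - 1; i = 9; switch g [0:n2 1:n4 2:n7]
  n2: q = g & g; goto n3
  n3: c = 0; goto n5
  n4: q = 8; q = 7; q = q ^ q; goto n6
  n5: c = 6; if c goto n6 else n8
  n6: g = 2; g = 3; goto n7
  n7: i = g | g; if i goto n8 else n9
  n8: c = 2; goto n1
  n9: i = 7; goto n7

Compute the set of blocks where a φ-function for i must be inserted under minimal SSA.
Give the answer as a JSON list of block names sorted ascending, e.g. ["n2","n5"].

idom tree: n1←n0 n2←n1 n3←n2 n4←n1 n5←n3 n6←n1 n7←n1 n8←n1 n9←n7
Join-block Dom:
  n1: preds {n0,n8}: {n0} ∩ {n0,n1,n8} = {n0}; idom=n0
  n6: preds {n4,n5}: {n0,n1,n4} ∩ {n0,n1,n2,n3,n5} = {n0,n1}; idom=n1
  n7: preds {n1,n6,n9}: {n0,n1} ∩ {n0,n1,n6} ∩ {n0,n1,n7,n9} = {n0,n1}; idom=n1
  n8: preds {n5,n7}: {n0,n1,n2,n3,n5} ∩ {n0,n1,n7} = {n0,n1}; idom=n1

DF derivation:
  join n1 pred n0: · stop@n0
  join n1 pred n8: n8→n1 stop@n0
  join n6 pred n4: n4 stop@n1
  join n6 pred n5: n5→n3→n2 stop@n1
  join n7 pred n1: · stop@n1
  join n7 pred n6: n6 stop@n1
  join n7 pred n9: n9→n7 stop@n1
  join n8 pred n5: n5→n3→n2 stop@n1
  join n8 pred n7: n7 stop@n1
  n0 → ∅
  n1 → {n1}
  n2 → {n6,n8}
  n3 → {n6,n8}
  n4 → {n6}
  n5 → {n6,n8}
  n6 → {n7}
  n7 → {n7,n8}
  n8 → {n1}
  n9 → {n7}

φ for i: defs {n1,n7,n9}
  DF⁺ = {n1,n7,n8}

Answer: ["n1", "n7", "n8"]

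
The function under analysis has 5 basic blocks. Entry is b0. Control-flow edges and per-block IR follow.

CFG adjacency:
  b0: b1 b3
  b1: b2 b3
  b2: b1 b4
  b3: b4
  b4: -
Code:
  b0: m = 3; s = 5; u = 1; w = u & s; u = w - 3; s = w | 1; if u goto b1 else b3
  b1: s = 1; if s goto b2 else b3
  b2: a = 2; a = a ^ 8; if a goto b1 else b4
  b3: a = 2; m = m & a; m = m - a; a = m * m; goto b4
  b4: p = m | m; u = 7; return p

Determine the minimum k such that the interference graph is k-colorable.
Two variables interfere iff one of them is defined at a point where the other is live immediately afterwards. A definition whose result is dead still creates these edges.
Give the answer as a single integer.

Answer: 3

Analysis:
Per-block:
  b0: def={m,s,u,w} ue=∅
  b1: def={s} ue=∅
  b2: def={a} ue=∅
  b3: def={a,m} ue={m}
  b4: def={p,u} ue={m}

Liveness:
  b0 li=∅ lo={m}
  b1 li={m} lo={m}
  b2 li={m} lo={m}
  b3 li={m} lo={m}
  b4 li={m} lo=∅

Conflict graph:
  a — {m}
  m — {a,s,u,w}
  p — {u}
  s — {m,u}
  u — {m,p,s,w}
  w — {m,u}

Colouring:
  lower bound: {m,s,u} mutually conflict ⇒ χ ≥ 3
  3-colouring: c0={m,p}  c1={a,u}  c2={s,w}
  χ = 3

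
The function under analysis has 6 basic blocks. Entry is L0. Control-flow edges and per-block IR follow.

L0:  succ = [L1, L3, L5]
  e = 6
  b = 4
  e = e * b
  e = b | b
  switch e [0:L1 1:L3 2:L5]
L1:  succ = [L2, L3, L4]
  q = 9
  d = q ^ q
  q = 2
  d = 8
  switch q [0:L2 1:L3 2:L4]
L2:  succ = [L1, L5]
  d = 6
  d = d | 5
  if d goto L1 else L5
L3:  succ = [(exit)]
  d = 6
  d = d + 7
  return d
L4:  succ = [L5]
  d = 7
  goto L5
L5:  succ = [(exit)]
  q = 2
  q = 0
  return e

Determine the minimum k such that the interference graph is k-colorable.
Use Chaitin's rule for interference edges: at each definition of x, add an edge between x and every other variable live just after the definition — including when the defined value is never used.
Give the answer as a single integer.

Answer: 3

Working:
def/use:
  L0: {b,e} / ∅
  L1: {d,q} / ∅
  L2: {d} / ∅
  L3: {d} / ∅
  L4: {d} / ∅
  L5: {q} / {e}

Live sets:
  L0 li=∅ lo={e}
  L1 li={e} lo={e}
  L2 li={e} lo={e}
  L3 li=∅ lo=∅
  L4 li={e} lo={e}
  L5 li={e} lo=∅

Interfere edges:
  b↔{e}
  d↔{e,q}
  e↔{b,d,q}
  q↔{d,e}

Colouring:
  clique {d,e,q} ⇒ need ≥ 3
  assign b→R1 d→R1 e→R0 q→R2 — no edge inside a register ⇒ χ ≤ 3
  χ = 3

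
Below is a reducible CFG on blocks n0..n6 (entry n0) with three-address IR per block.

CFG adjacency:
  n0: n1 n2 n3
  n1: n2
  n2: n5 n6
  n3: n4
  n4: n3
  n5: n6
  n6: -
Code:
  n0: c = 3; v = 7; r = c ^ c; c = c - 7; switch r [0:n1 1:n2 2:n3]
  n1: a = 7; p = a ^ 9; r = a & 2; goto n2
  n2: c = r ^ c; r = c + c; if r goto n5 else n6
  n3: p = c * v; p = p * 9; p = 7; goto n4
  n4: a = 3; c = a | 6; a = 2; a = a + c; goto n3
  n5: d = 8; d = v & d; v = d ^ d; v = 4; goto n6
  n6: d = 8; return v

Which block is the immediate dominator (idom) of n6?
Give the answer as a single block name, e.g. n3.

idom tree: n1←n0 n2←n0 n3←n0 n4←n3 n5←n2 n6←n2
Join-block Dom:
  n2: preds {n0,n1}: {n0} ∩ {n0,n1} = {n0}; idom=n0
  n3: preds {n0,n4}: {n0} ∩ {n0,n3,n4} = {n0}; idom=n0
  n6: preds {n2,n5}: {n0,n2} ∩ {n0,n2,n5} = {n0,n2}; idom=n2

idom(n6) = n2

Answer: n2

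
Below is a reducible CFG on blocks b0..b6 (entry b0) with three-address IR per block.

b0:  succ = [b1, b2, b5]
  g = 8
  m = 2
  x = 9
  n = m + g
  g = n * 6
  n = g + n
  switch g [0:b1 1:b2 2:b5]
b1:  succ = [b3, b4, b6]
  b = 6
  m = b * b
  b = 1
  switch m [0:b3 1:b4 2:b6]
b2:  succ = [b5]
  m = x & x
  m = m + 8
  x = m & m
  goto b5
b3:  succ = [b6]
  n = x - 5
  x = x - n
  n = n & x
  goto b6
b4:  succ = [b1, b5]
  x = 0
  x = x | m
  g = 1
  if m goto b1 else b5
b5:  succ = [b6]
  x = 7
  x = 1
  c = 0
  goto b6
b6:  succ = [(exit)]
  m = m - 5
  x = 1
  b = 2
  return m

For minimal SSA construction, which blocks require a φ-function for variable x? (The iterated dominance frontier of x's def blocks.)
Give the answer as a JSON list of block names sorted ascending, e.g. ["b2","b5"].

idom tree: b1←b0 b2←b0 b3←b1 b4←b1 b5←b0 b6←b0
Join-block Dom:
  b1: preds {b0,b4}: {b0} ∩ {b0,b1,b4} = {b0}; idom=b0
  b5: preds {b0,b2,b4}: {b0} ∩ {b0,b2} ∩ {b0,b1,b4} = {b0}; idom=b0
  b6: preds {b1,b3,b5}: {b0,b1} ∩ {b0,b1,b3} ∩ {b0,b5} = {b0}; idom=b0

Frontier:
  join b1 pred b0: · stop@b0
  join b1 pred b4: b4→b1 stop@b0
  join b5 pred b0: · stop@b0
  join b5 pred b2: b2 stop@b0
  join b5 pred b4: b4→b1 stop@b0
  join b6 pred b1: b1 stop@b0
  join b6 pred b3: b3→b1 stop@b0
  join b6 pred b5: b5 stop@b0
  DF(b0)=∅
  DF(b1)={b1,b5,b6}
  DF(b2)={b5}
  DF(b3)={b6}
  DF(b4)={b1,b5}
  DF(b5)={b6}
  DF(b6)=∅

φ for x: defs {b0,b2,b3,b4,b5,b6}
  DF⁺ = {b1,b5,b6}

Answer: ["b1", "b5", "b6"]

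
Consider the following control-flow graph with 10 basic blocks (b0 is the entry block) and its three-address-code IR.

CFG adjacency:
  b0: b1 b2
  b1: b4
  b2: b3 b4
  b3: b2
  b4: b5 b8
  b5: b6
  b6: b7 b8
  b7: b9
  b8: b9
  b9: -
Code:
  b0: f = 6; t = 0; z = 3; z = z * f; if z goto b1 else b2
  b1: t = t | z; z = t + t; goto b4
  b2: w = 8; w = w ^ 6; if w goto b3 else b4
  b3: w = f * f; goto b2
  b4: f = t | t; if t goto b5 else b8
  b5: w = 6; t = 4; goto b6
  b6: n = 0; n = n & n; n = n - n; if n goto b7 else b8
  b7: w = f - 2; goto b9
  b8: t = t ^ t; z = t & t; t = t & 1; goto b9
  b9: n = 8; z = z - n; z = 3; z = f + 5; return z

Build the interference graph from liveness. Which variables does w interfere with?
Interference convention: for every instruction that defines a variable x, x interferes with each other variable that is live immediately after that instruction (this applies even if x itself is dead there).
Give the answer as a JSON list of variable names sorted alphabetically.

Per-block:
  b0 def {f,t,z} use ∅
  b1 def {t,z} use {t,z}
  b2 def {w} use ∅
  b3 def {w} use {f}
  b4 def {f} use {t}
  b5 def {t,w} use ∅
  b6 def {n} use ∅
  b7 def {w} use {f}
  b8 def {t,z} use {t}
  b9 def {n,z} use {f,z}

Backward fixpoint:
  b0: in=∅ out={f,t,z}
  b1: in={t,z} out={t,z}
  b2: in={f,t,z} out={f,t,z}
  b3: in={f,t,z} out={f,t,z}
  b4: in={t,z} out={f,t,z}
  b5: in={f,z} out={f,t,z}
  b6: in={f,t,z} out={f,t,z}
  b7: in={f,z} out={f,z}
  b8: in={f,t} out={f,z}
  b9: in={f,z} out=∅

Interference:
  f — {n,t,w,z}
  n — {f,t,z}
  t — {f,n,w,z}
  w — {f,t,z}
  z — {f,n,t,w}

N(w) = ["f", "t", "z"]

Answer: ["f", "t", "z"]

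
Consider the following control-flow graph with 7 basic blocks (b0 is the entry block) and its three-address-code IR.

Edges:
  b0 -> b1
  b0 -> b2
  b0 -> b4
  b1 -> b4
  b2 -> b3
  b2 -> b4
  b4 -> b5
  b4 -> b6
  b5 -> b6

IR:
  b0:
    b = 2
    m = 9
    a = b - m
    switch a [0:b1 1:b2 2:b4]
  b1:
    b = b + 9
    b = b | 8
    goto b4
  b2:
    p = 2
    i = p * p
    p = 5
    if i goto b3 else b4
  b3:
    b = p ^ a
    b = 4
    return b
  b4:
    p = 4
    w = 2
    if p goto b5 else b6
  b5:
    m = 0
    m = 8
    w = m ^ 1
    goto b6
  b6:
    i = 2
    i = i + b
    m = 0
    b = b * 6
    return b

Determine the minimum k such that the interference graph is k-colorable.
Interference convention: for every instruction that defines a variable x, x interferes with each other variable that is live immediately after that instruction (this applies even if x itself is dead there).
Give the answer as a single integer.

Answer: 4

Working:
def/use:
  b0: {a,b,m} / ∅
  b1: {b} / {b}
  b2: {i,p} / ∅
  b3: {b} / {a,p}
  b4: {p,w} / ∅
  b5: {m,w} / ∅
  b6: {b,i,m} / {b}

Live sets:
  b0: in=∅ out={a,b}
  b1: in={b} out={b}
  b2: in={a,b} out={a,b,p}
  b3: in={a,p} out=∅
  b4: in={b} out={b}
  b5: in={b} out={b}
  b6: in={b} out=∅

Interference:
  a↔{b,i,p}
  b↔{a,i,m,p,w}
  i↔{a,b,p}
  m↔{b}
  p↔{a,b,i,w}
  w↔{b,p}

Colouring:
  clique {a,b,i,p} ⇒ need ≥ 4
  assign a→c2 b→c0 i→c3 m→c1 p→c1 w→c2 — no edge inside a register ⇒ χ ≤ 4
  χ = 4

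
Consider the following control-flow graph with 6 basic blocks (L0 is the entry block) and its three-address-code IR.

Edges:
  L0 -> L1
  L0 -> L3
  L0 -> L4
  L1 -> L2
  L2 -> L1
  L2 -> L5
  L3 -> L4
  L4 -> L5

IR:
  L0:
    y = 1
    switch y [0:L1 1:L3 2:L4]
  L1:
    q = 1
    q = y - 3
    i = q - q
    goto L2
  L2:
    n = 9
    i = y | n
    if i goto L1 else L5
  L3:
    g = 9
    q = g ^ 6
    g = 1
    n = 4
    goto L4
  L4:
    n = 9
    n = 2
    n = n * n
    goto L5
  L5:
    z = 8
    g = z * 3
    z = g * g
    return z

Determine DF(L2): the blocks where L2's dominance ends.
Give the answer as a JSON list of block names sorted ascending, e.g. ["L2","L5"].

idom tree: L1←L0 L2←L1 L3←L0 L4←L0 L5←L0
Join-block Dom:
  L1: preds {L0,L2}: {L0} ∩ {L0,L1,L2} = {L0}; idom=L0
  L4: preds {L0,L3}: {L0} ∩ {L0,L3} = {L0}; idom=L0
  L5: preds {L2,L4}: {L0,L1,L2} ∩ {L0,L4} = {L0}; idom=L0

Frontier:
  join L1 pred L0: · stop@L0
  join L1 pred L2: L2→L1 stop@L0
  join L4 pred L0: · stop@L0
  join L4 pred L3: L3 stop@L0
  join L5 pred L2: L2→L1 stop@L0
  join L5 pred L4: L4 stop@L0
  L0: DF=∅
  L1: DF={L1,L5}
  L2: DF={L1,L5}
  L3: DF={L4}
  L4: DF={L5}
  L5: DF=∅

DF(L2) = ["L1", "L5"]

Answer: ["L1", "L5"]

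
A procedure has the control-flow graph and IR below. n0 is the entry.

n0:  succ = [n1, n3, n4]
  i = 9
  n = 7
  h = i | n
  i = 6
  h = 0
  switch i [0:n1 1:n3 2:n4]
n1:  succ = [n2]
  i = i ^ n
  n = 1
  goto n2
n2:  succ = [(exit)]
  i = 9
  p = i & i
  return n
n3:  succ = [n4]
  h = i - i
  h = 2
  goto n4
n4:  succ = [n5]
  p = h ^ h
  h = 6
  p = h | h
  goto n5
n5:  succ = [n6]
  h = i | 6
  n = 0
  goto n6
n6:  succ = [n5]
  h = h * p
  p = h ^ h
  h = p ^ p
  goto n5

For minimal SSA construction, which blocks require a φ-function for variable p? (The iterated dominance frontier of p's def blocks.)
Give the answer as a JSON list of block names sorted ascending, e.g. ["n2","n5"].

idom tree: n1←n0 n2←n1 n3←n0 n4←n0 n5←n4 n6←n5
Join-block Dom:
  n4: preds {n0,n3}: {n0} ∩ {n0,n3} = {n0}; idom=n0
  n5: preds {n4,n6}: {n0,n4} ∩ {n0,n4,n5,n6} = {n0,n4}; idom=n4

DF walk-up:
  join n4 pred n0: · stop@n0
  join n4 pred n3: n3 stop@n0
  join n5 pred n4: · stop@n4
  join n5 pred n6: n6→n5 stop@n4
  DF(n0)=∅
  DF(n1)=∅
  DF(n2)=∅
  DF(n3)={n4}
  DF(n4)=∅
  DF(n5)={n5}
  DF(n6)={n5}

φ for p: defs {n2,n4,n6}
  DF⁺ = {n5}

Answer: ["n5"]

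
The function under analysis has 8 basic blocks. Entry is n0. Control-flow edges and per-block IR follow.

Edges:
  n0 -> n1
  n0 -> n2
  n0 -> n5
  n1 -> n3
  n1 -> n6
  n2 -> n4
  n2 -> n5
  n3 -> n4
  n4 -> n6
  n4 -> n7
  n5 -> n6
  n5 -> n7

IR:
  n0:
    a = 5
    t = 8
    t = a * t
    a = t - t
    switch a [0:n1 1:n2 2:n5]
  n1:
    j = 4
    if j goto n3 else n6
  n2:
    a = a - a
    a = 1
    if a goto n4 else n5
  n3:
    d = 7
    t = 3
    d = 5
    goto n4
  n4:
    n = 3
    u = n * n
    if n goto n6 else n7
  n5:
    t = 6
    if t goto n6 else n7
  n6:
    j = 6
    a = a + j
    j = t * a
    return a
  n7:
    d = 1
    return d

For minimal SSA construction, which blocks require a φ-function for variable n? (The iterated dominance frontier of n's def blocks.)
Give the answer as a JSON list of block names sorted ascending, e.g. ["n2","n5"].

Answer: ["n6", "n7"]

Working:
idom tree: n1←n0 n2←n0 n3←n1 n4←n0 n5←n0 n6←n0 n7←n0
Join-block Dom:
  n4: preds {n2,n3}: {n0,n2} ∩ {n0,n1,n3} = {n0}; idom=n0
  n5: preds {n0,n2}: {n0} ∩ {n0,n2} = {n0}; idom=n0
  n6: preds {n1,n4,n5}: {n0,n1} ∩ {n0,n4} ∩ {n0,n5} = {n0}; idom=n0
  n7: preds {n4,n5}: {n0,n4} ∩ {n0,n5} = {n0}; idom=n0

DF derivation:
  join n4 pred n2: n2 stop@n0
  join n4 pred n3: n3→n1 stop@n0
  join n5 pred n0: · stop@n0
  join n5 pred n2: n2 stop@n0
  join n6 pred n1: n1 stop@n0
  join n6 pred n4: n4 stop@n0
  join n6 pred n5: n5 stop@n0
  join n7 pred n4: n4 stop@n0
  join n7 pred n5: n5 stop@n0
  n0 → ∅
  n1 → {n4,n6}
  n2 → {n4,n5}
  n3 → {n4}
  n4 → {n6,n7}
  n5 → {n6,n7}
  n6 → ∅
  n7 → ∅

φ for n: defs {n4}
  DF⁺ = {n6,n7}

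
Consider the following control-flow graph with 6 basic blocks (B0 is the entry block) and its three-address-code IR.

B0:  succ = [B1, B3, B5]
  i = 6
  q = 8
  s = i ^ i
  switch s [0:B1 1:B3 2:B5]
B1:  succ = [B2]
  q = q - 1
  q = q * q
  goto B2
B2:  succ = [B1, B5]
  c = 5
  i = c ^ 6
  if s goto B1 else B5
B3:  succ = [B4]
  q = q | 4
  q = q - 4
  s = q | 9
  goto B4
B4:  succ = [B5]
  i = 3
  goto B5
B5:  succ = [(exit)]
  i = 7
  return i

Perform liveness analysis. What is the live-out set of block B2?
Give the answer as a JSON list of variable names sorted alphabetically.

Answer: ["q", "s"]

Derivation:
def/use:
  B0 def {i,q,s} use ∅
  B1 def {q} use {q}
  B2 def {c,i} use {s}
  B3 def {q,s} use {q}
  B4 def {i} use ∅
  B5 def {i} use ∅

Backward fixpoint:
  live B0: ∅→{q,s}
  live B1: {q,s}→{q,s}
  live B2: {q,s}→{q,s}
  live B3: {q}→∅
  live B4: ∅→∅
  live B5: ∅→∅

live-out(B2) = ["q", "s"]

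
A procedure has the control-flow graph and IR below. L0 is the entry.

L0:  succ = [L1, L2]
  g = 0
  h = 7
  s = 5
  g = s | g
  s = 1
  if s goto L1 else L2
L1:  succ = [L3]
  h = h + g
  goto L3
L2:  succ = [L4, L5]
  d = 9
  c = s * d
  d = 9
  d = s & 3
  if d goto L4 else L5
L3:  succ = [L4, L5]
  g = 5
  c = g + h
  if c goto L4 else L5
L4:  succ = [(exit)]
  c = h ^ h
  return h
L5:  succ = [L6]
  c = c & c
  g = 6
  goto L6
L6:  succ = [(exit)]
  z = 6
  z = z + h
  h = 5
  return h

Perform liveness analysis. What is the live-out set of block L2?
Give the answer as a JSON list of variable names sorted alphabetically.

Per-block:
  L0 def {g,h,s} use ∅
  L1 def {h} use {g,h}
  L2 def {c,d} use {s}
  L3 def {c,g} use {h}
  L4 def {c} use {h}
  L5 def {c,g} use {c}
  L6 def {h,z} use {h}

Liveness:
  live L0: ∅→{g,h,s}
  live L1: {g,h}→{h}
  live L2: {h,s}→{c,h}
  live L3: {h}→{c,h}
  live L4: {h}→∅
  live L5: {c,h}→{h}
  live L6: {h}→∅

live-out(L2) = ["c", "h"]

Answer: ["c", "h"]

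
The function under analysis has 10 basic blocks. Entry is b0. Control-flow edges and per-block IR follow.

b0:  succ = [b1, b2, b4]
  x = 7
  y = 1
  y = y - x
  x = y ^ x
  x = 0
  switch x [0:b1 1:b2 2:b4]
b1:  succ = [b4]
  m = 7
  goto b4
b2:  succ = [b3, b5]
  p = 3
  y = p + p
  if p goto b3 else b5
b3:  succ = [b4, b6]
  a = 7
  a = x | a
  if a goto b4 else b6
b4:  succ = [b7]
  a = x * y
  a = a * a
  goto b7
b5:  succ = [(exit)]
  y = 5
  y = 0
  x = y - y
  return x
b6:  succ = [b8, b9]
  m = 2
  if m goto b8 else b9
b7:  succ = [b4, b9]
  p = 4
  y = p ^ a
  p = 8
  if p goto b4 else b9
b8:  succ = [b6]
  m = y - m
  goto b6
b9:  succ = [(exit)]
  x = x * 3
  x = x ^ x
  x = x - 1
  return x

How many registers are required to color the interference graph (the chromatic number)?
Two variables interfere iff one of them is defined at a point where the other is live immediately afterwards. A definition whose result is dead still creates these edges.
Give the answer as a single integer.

Per-block:
  b0 def {x,y} use ∅
  b1 def {m} use ∅
  b2 def {p,y} use ∅
  b3 def {a} use {x}
  b4 def {a} use {x,y}
  b5 def {x,y} use ∅
  b6 def {m} use ∅
  b7 def {p,y} use {a}
  b8 def {m} use {m,y}
  b9 def {x} use {x}

Liveness:
  b0: in=∅ out={x,y}
  b1: in={x,y} out={x,y}
  b2: in={x} out={x,y}
  b3: in={x,y} out={x,y}
  b4: in={x,y} out={a,x}
  b5: in=∅ out=∅
  b6: in={x,y} out={m,x,y}
  b7: in={a,x} out={x,y}
  b8: in={m,x,y} out={x,y}
  b9: in={x} out=∅

Interfere edges:
  a — {p,x,y}
  m — {x,y}
  p — {a,x,y}
  x — {a,m,p,y}
  y — {a,m,p,x}

Chromatic number:
  {a,p,x,y} pairwise interfere (4-clique) ⇒ χ ≥ 4
  assign a→r2 m→r2 p→r3 x→r0 y→r1 — no edge inside a register ⇒ χ ≤ 4
  χ = 4

Answer: 4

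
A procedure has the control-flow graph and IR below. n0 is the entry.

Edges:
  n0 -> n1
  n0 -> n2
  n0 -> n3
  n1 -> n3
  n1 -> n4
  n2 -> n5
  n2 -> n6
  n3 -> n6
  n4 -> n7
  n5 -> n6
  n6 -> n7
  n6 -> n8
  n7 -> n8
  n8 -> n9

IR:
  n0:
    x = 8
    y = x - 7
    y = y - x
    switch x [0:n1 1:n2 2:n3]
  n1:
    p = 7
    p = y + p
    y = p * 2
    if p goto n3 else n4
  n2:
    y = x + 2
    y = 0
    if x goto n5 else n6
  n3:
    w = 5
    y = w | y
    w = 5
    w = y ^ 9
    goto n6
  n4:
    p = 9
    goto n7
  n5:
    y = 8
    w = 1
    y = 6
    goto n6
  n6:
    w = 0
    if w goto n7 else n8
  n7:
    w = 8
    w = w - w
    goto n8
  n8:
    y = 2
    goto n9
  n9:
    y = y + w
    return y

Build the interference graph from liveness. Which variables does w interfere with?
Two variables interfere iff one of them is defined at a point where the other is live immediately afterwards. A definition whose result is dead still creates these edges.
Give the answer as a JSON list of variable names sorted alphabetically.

Per-block:
  n0 def {x,y} use ∅
  n1 def {p,y} use {y}
  n2 def {y} use {x}
  n3 def {w,y} use {y}
  n4 def {p} use ∅
  n5 def {w,y} use ∅
  n6 def {w} use ∅
  n7 def {w} use ∅
  n8 def {y} use ∅
  n9 def {y} use {w,y}

Live sets:
  n0: in=∅ out={x,y}
  n1: in={y} out={y}
  n2: in={x} out=∅
  n3: in={y} out=∅
  n4: in=∅ out=∅
  n5: in=∅ out=∅
  n6: in=∅ out={w}
  n7: in=∅ out={w}
  n8: in={w} out={w,y}
  n9: in={w,y} out=∅

Interference:
  p: {y}
  w: {y}
  x: {y}
  y: {p,w,x}

N(w) = ["y"]

Answer: ["y"]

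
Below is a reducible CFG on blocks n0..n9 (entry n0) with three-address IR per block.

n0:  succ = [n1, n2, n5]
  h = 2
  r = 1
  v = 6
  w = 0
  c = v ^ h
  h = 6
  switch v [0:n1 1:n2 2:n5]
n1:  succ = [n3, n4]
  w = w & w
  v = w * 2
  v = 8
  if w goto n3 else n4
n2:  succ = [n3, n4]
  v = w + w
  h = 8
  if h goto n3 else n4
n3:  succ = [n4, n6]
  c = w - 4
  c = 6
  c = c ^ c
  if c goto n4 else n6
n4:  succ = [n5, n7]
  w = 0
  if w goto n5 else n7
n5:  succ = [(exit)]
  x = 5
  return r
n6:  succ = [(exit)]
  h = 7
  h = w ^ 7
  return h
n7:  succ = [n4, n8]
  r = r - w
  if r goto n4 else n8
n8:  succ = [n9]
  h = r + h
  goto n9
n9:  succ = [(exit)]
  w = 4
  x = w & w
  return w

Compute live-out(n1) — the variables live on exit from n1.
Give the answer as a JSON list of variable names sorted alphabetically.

Per-block:
  n0 def {c,h,r,v,w} use ∅
  n1 def {v,w} use {w}
  n2 def {h,v} use {w}
  n3 def {c} use {w}
  n4 def {w} use ∅
  n5 def {x} use {r}
  n6 def {h} use {w}
  n7 def {r} use {r,w}
  n8 def {h} use {h,r}
  n9 def {w,x} use ∅

Liveness:
  n0: in=∅ out={h,r,w}
  n1: in={h,r,w} out={h,r,w}
  n2: in={r,w} out={h,r,w}
  n3: in={h,r,w} out={h,r,w}
  n4: in={h,r} out={h,r,w}
  n5: in={r} out=∅
  n6: in={w} out=∅
  n7: in={h,r,w} out={h,r}
  n8: in={h,r} out=∅
  n9: in=∅ out=∅

live-out(n1) = ["h", "r", "w"]

Answer: ["h", "r", "w"]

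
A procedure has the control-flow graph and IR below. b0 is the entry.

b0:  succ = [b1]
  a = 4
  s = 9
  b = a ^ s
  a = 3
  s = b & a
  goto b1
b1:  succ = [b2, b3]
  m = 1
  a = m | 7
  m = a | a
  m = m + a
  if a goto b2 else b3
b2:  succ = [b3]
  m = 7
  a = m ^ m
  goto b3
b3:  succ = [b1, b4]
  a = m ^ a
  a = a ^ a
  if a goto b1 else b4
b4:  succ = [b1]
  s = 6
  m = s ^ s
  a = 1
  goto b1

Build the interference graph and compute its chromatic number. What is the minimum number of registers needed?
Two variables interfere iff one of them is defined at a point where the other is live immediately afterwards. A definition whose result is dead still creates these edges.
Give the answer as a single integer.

Answer: 2

Analysis:
Block summaries:
  b0: def={a,b,s} ue=∅
  b1: def={a,m} ue=∅
  b2: def={a,m} ue=∅
  b3: def={a} ue={a,m}
  b4: def={a,m,s} ue=∅

Liveness:
  live b0: ∅→∅
  live b1: ∅→{a,m}
  live b2: ∅→{a,m}
  live b3: {a,m}→∅
  live b4: ∅→∅

Interfere edges:
  a: {b,m,s}
  b: {a}
  m: {a}
  s: {a}

Chromatic number:
  clique {a,b} ⇒ need ≥ 2
  2-colouring: R0={a}  R1={b,m,s}
  χ = 2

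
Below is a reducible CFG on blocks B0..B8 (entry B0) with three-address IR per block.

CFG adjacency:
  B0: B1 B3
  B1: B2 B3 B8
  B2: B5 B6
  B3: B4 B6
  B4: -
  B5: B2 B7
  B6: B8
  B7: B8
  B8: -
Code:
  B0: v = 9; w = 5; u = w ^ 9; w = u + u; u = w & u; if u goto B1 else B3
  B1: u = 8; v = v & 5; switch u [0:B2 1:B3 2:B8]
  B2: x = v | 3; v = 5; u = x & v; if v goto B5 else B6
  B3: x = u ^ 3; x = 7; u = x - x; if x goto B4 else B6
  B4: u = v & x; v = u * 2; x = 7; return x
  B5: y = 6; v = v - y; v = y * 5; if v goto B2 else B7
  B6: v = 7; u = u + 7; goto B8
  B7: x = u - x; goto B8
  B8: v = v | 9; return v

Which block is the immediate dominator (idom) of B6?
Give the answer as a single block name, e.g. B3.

Answer: B0

Analysis:
idom tree: B1←B0 B2←B1 B3←B0 B4←B3 B5←B2 B6←B0 B7←B5 B8←B0
Join-block Dom:
  B2: preds {B1,B5}: {B0,B1} ∩ {B0,B1,B2,B5} = {B0,B1}; idom=B1
  B3: preds {B0,B1}: {B0} ∩ {B0,B1} = {B0}; idom=B0
  B6: preds {B2,B3}: {B0,B1,B2} ∩ {B0,B3} = {B0}; idom=B0
  B8: preds {B1,B6,B7}: {B0,B1} ∩ {B0,B6} ∩ {B0,B1,B2,B5,B7} = {B0}; idom=B0

idom(B6) = B0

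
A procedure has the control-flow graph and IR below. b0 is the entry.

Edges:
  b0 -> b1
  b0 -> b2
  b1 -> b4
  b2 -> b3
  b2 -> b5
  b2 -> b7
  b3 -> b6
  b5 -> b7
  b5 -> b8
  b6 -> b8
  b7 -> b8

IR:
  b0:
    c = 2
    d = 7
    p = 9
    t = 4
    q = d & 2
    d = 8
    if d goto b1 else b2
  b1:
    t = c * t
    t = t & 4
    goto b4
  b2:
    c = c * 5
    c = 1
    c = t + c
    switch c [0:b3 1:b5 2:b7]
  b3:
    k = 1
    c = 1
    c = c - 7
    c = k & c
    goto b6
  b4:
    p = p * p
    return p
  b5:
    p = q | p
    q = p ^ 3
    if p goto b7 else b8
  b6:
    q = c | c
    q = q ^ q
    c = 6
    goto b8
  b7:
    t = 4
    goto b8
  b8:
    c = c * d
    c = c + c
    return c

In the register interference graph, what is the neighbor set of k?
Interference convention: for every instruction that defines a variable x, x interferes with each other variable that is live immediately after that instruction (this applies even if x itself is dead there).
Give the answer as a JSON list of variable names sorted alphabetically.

Block summaries:
  b0: {c,d,p,q,t} / ∅
  b1: {t} / {c,t}
  b2: {c} / {c,t}
  b3: {c,k} / ∅
  b4: {p} / {p}
  b5: {p,q} / {p,q}
  b6: {c,q} / {c}
  b7: {t} / ∅
  b8: {c} / {c,d}

Backward fixpoint:
  b0: in=∅ out={c,d,p,q,t}
  b1: in={c,p,t} out={p}
  b2: in={c,d,p,q,t} out={c,d,p,q}
  b3: in={d} out={c,d}
  b4: in={p} out=∅
  b5: in={c,d,p,q} out={c,d}
  b6: in={c,d} out={c,d}
  b7: in={c,d} out={c,d}
  b8: in={c,d} out=∅

Conflict graph:
  c — {d,k,p,q,t}
  d — {c,k,p,q,t}
  k — {c,d}
  p — {c,d,q,t}
  q — {c,d,p,t}
  t — {c,d,p,q}

N(k) = ["c", "d"]

Answer: ["c", "d"]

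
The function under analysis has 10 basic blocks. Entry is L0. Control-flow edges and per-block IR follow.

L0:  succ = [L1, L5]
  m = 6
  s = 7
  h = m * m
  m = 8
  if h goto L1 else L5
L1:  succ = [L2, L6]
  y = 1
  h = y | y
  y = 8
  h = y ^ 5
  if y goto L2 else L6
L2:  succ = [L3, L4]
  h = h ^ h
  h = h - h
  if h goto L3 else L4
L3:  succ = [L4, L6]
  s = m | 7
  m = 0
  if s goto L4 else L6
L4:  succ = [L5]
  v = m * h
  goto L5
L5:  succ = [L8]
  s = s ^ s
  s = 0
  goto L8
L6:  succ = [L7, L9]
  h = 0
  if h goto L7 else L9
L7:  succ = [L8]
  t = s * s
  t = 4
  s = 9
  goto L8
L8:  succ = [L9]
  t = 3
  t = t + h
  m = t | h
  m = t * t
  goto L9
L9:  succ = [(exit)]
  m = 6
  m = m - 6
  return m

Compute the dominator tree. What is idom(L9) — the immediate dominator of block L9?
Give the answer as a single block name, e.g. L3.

Answer: L0

Analysis:
idom tree: L1←L0 L2←L1 L3←L2 L4←L2 L5←L0 L6←L1 L7←L6 L8←L0 L9←L0
Join-block Dom:
  L4: preds {L2,L3}: {L0,L1,L2} ∩ {L0,L1,L2,L3} = {L0,L1,L2}; idom=L2
  L5: preds {L0,L4}: {L0} ∩ {L0,L1,L2,L4} = {L0}; idom=L0
  L6: preds {L1,L3}: {L0,L1} ∩ {L0,L1,L2,L3} = {L0,L1}; idom=L1
  L8: preds {L5,L7}: {L0,L5} ∩ {L0,L1,L6,L7} = {L0}; idom=L0
  L9: preds {L6,L8}: {L0,L1,L6} ∩ {L0,L8} = {L0}; idom=L0

idom(L9) = L0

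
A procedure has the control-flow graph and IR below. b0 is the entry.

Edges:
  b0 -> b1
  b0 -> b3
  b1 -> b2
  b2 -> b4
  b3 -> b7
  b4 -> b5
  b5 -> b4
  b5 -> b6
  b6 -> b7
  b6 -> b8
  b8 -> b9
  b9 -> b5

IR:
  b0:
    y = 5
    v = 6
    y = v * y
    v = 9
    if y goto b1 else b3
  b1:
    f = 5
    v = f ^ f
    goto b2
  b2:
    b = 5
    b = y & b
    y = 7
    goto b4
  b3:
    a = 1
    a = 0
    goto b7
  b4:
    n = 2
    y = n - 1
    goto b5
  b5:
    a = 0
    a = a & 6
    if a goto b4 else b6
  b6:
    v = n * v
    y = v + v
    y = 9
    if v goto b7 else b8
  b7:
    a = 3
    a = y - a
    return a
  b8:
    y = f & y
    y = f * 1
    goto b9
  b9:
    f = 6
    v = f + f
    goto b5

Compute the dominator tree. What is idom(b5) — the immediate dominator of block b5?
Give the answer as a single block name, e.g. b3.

idom tree: b1←b0 b2←b1 b3←b0 b4←b2 b5←b4 b6←b5 b7←b0 b8←b6 b9←b8
Dom at joins:
  b4: preds {b2,b5}: {b0,b1,b2} ∩ {b0,b1,b2,b4,b5} = {b0,b1,b2}; idom=b2
  b5: preds {b4,b9}: {b0,b1,b2,b4} ∩ {b0,b1,b2,b4,b5,b6,b8,b9} = {b0,b1,b2,b4}; idom=b4
  b7: preds {b3,b6}: {b0,b3} ∩ {b0,b1,b2,b4,b5,b6} = {b0}; idom=b0

idom(b5) = b4

Answer: b4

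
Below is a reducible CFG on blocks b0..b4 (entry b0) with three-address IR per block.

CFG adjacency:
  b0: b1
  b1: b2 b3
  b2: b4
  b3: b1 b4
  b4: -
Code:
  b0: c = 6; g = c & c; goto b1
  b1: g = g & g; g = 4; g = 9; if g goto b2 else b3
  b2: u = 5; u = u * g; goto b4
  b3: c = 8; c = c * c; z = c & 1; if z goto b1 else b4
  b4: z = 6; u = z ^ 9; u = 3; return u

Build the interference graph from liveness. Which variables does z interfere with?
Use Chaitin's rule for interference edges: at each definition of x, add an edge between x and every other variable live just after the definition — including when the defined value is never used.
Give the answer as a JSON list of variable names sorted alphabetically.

Block summaries:
  b0 def {c,g} use ∅
  b1 def {g} use {g}
  b2 def {u} use {g}
  b3 def {c,z} use ∅
  b4 def {u,z} use ∅

Liveness:
  live b0: ∅→{g}
  live b1: {g}→{g}
  live b2: {g}→∅
  live b3: {g}→{g}
  live b4: ∅→∅

Interfere edges:
  c: {g}
  g: {c,u,z}
  u: {g}
  z: {g}

N(z) = ["g"]

Answer: ["g"]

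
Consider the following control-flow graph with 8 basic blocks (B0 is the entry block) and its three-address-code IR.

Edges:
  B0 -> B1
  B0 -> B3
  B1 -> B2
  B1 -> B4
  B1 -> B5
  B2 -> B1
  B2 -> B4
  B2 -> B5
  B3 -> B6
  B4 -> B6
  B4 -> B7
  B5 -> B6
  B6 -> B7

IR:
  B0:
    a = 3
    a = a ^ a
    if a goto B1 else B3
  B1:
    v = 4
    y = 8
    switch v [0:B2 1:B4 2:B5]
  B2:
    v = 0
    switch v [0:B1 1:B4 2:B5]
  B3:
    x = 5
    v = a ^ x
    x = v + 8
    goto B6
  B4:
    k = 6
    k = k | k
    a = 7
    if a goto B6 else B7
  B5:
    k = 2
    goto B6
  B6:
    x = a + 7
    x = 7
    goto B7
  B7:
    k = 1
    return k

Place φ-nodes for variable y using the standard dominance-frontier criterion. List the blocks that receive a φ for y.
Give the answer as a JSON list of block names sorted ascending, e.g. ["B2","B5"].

idom tree: B1←B0 B2←B1 B3←B0 B4←B1 B5←B1 B6←B0 B7←B0
Join-block Dom:
  B1: preds {B0,B2}: {B0} ∩ {B0,B1,B2} = {B0}; idom=B0
  B4: preds {B1,B2}: {B0,B1} ∩ {B0,B1,B2} = {B0,B1}; idom=B1
  B5: preds {B1,B2}: {B0,B1} ∩ {B0,B1,B2} = {B0,B1}; idom=B1
  B6: preds {B3,B4,B5}: {B0,B3} ∩ {B0,B1,B4} ∩ {B0,B1,B5} = {B0}; idom=B0
  B7: preds {B4,B6}: {B0,B1,B4} ∩ {B0,B6} = {B0}; idom=B0

DF derivation:
  B1←B0: walk · to B0
  B1←B2: walk B2→B1 to B0
  B4←B1: walk · to B1
  B4←B2: walk B2 to B1
  B5←B1: walk · to B1
  B5←B2: walk B2 to B1
  B6←B3: walk B3 to B0
  B6←B4: walk B4→B1 to B0
  B6←B5: walk B5→B1 to B0
  B7←B4: walk B4→B1 to B0
  B7←B6: walk B6 to B0
  B0: DF=∅
  B1: DF={B1,B6,B7}
  B2: DF={B1,B4,B5}
  B3: DF={B6}
  B4: DF={B6,B7}
  B5: DF={B6}
  B6: DF={B7}
  B7: DF=∅

φ for y: defs {B1}
  DF⁺ = {B1,B6,B7}

Answer: ["B1", "B6", "B7"]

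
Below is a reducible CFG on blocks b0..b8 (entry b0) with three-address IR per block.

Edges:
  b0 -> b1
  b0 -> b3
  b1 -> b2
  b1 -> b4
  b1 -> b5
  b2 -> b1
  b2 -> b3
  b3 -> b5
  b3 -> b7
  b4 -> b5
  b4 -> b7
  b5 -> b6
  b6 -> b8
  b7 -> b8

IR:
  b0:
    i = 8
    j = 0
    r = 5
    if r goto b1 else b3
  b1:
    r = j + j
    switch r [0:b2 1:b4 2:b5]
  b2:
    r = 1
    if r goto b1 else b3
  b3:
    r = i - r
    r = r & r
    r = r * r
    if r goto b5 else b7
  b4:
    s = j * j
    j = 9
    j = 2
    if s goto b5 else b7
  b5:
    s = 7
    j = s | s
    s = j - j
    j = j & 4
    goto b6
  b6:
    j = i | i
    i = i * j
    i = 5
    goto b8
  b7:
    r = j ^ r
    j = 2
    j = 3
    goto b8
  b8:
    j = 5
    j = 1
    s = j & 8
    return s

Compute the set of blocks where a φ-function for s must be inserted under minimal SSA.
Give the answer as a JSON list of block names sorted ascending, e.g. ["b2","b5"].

Answer: ["b5", "b7", "b8"]

Derivation:
idom tree: b1←b0 b2←b1 b3←b0 b4←b1 b5←b0 b6←b5 b7←b0 b8←b0
Dom∩ at merges:
  b1: preds {b0,b2}: {b0} ∩ {b0,b1,b2} = {b0}; idom=b0
  b3: preds {b0,b2}: {b0} ∩ {b0,b1,b2} = {b0}; idom=b0
  b5: preds {b1,b3,b4}: {b0,b1} ∩ {b0,b3} ∩ {b0,b1,b4} = {b0}; idom=b0
  b7: preds {b3,b4}: {b0,b3} ∩ {b0,b1,b4} = {b0}; idom=b0
  b8: preds {b6,b7}: {b0,b5,b6} ∩ {b0,b7} = {b0}; idom=b0

DF derivation:
  b1←b0: walk · to b0
  b1←b2: walk b2→b1 to b0
  b3←b0: walk · to b0
  b3←b2: walk b2→b1 to b0
  b5←b1: walk b1 to b0
  b5←b3: walk b3 to b0
  b5←b4: walk b4→b1 to b0
  b7←b3: walk b3 to b0
  b7←b4: walk b4→b1 to b0
  b8←b6: walk b6→b5 to b0
  b8←b7: walk b7 to b0
  b0: DF=∅
  b1: DF={b1,b3,b5,b7}
  b2: DF={b1,b3}
  b3: DF={b5,b7}
  b4: DF={b5,b7}
  b5: DF={b8}
  b6: DF={b8}
  b7: DF={b8}
  b8: DF=∅

φ for s: defs {b4,b5,b8}
  DF⁺ = {b5,b7,b8}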